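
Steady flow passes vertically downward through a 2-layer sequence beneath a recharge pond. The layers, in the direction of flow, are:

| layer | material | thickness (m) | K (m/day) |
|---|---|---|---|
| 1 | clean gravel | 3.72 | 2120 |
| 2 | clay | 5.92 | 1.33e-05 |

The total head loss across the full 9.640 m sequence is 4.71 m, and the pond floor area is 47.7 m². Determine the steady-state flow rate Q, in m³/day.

Flow is perpendicular to layering, so the layers act in series and the equivalent K is the thickness-weighted harmonic mean.
Total thickness L = 3.72 + 5.92 = 9.640 m.
Σ(b_i/K_i) = 3.72/2120 + 5.92/1.33e-05 = 4.451e+05 d.
K_eq = L / Σ(b_i/K_i) = 9.640 / 4.451e+05 = 2.166e-05 m/day.
Q = K_eq · A · (Δh/L) = 2.166e-05 × 47.7 × (4.71/9.640) = 0.0005047 m³/day.

0.000505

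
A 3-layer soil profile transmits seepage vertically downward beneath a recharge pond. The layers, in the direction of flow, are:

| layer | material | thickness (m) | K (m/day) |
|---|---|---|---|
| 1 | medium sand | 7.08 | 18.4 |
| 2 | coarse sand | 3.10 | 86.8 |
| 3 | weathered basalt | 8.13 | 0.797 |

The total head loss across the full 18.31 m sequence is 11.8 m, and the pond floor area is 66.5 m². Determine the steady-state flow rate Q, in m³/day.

Flow is perpendicular to layering, so the layers act in series and the equivalent K is the thickness-weighted harmonic mean.
Total thickness L = 7.08 + 3.10 + 8.13 = 18.31 m.
Σ(b_i/K_i) = 7.08/18.4 + 3.10/86.8 + 8.13/0.797 = 10.62 d.
K_eq = L / Σ(b_i/K_i) = 18.31 / 10.62 = 1.724 m/day.
Q = K_eq · A · (Δh/L) = 1.724 × 66.5 × (11.8/18.31) = 73.88 m³/day.

73.9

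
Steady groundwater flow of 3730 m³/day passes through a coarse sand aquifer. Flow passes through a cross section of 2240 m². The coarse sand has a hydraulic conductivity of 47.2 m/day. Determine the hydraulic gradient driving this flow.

From Q = K·A·i, i = Q / (K·A) = 3730 / (47.20 × 2240) = 0.03528.

0.0353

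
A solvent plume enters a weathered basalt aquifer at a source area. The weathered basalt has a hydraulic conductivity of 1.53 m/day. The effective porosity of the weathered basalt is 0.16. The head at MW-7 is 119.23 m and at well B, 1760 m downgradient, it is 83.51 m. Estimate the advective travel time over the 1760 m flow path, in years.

24.8

Hydraulic gradient i = (119.23 − 83.51) / 1760 = 35.72 / 1760 = 0.02030.
Darcy flux q = K · i = 1.530 × 0.02030 = 0.03105 m/day.
Seepage velocity v = q / n_e = 0.03105 / 0.16 = 0.1941 m/day.
Travel time t = L / v = 1760 / 0.1941 = 9069 days = 24.83 years.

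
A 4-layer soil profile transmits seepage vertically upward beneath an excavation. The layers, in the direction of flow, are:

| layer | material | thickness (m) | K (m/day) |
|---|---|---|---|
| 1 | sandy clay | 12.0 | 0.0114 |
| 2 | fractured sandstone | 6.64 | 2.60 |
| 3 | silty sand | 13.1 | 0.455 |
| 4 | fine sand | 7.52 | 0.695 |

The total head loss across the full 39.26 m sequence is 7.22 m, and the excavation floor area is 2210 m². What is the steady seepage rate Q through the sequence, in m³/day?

14.6

Flow is perpendicular to layering, so the layers act in series and the equivalent K is the thickness-weighted harmonic mean.
Total thickness L = 12.0 + 6.64 + 13.1 + 7.52 = 39.26 m.
Σ(b_i/K_i) = 12.0/0.0114 + 6.64/2.60 + 13.1/0.455 + 7.52/0.695 = 1095 d.
K_eq = L / Σ(b_i/K_i) = 39.26 / 1095 = 0.03586 m/day.
Q = K_eq · A · (Δh/L) = 0.03586 × 2210 × (7.22/39.26) = 14.57 m³/day.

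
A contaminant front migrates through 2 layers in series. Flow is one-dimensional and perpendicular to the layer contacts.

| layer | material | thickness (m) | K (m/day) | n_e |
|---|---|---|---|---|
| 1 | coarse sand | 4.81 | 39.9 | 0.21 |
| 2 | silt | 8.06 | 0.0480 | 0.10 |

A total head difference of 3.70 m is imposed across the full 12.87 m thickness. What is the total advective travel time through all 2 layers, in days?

82.5

With flow normal to the layers, continuity requires the same specific discharge q through every layer.
Σ(b_i/K_i) = 4.81/39.9 + 8.06/0.0480 = 168.0 d.
q = Δh / Σ(b_i/K_i) = 3.70 / 168.0 = 0.02202 m/day.
In each layer the seepage velocity is v_i = q/n_i, so the layer transit time is t_i = b_i·n_i / q:
  layer 1 (coarse sand): t_1 = 4.81 × 0.21 / 0.02202 = 45.87 d
  layer 2 (silt): t_2 = 8.06 × 0.10 / 0.02202 = 36.60 d
Total t = Σ t_i = 82.48 days.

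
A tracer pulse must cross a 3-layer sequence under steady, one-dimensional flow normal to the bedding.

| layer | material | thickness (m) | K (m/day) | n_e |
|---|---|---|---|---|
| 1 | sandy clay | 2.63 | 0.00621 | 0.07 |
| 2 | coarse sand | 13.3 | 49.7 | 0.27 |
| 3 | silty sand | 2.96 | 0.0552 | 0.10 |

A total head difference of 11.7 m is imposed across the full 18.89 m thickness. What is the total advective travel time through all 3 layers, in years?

0.455

With flow normal to the layers, continuity requires the same specific discharge q through every layer.
Σ(b_i/K_i) = 2.63/0.00621 + 13.3/49.7 + 2.96/0.0552 = 477.4 d.
q = Δh / Σ(b_i/K_i) = 11.7 / 477.4 = 0.02451 m/day.
In each layer the seepage velocity is v_i = q/n_i, so the layer transit time is t_i = b_i·n_i / q:
  layer 1 (sandy clay): t_1 = 2.63 × 0.07 / 0.02451 = 7.512 d
  layer 2 (coarse sand): t_2 = 13.3 × 0.27 / 0.02451 = 146.5 d
  layer 3 (silty sand): t_3 = 2.96 × 0.10 / 0.02451 = 12.08 d
Total t = Σ t_i = 166.1 days = 0.4548 years.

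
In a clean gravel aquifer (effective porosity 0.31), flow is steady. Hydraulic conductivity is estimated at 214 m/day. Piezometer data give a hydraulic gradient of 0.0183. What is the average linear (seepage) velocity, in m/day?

Hydraulic gradient i = 0.0183.
Darcy flux q = K · i = 214.0 × 0.01830 = 3.916 m/day.
Seepage velocity v = q / n_e = 3.916 / 0.31 = 12.63 m/day.

12.6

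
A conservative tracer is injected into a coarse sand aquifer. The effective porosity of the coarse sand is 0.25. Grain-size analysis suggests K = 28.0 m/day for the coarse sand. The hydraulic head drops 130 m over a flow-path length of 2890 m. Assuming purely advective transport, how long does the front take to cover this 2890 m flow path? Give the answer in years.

1.57

Hydraulic gradient i = Δh / L = 130 / 2890 = 0.04498.
Darcy flux q = K · i = 28.00 × 0.04498 = 1.260 m/day.
Seepage velocity v = q / n_e = 1.260 / 0.25 = 5.038 m/day.
Travel time t = L / v = 2890 / 5.038 = 573.6 days = 1.571 years.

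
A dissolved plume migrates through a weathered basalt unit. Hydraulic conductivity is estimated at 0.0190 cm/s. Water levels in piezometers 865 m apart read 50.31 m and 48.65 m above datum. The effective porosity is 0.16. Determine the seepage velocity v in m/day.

Convert K: 0.0190 cm/s × 864 = 16.42 m/day.
Hydraulic gradient i = (50.31 − 48.65) / 865 = 1.66 / 865 = 0.001919.
Darcy flux q = K · i = 16.42 × 0.001919 = 0.03150 m/day.
Seepage velocity v = q / n_e = 0.03150 / 0.16 = 0.1969 m/day.

0.197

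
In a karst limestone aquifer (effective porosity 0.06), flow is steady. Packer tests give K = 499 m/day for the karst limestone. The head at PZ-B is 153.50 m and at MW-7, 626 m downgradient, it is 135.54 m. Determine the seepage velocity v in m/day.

239

Hydraulic gradient i = (153.50 − 135.54) / 626 = 17.96 / 626 = 0.02869.
Darcy flux q = K · i = 499.0 × 0.02869 = 14.32 m/day.
Seepage velocity v = q / n_e = 14.32 / 0.06 = 238.6 m/day.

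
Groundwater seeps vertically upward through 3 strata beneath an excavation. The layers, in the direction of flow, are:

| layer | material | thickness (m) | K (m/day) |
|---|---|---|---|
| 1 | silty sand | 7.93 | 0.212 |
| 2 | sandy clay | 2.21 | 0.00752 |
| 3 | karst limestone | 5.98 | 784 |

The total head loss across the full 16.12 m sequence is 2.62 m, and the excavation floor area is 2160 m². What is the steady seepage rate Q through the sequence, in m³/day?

17.1

Flow is perpendicular to layering, so the layers act in series and the equivalent K is the thickness-weighted harmonic mean.
Total thickness L = 7.93 + 2.21 + 5.98 = 16.12 m.
Σ(b_i/K_i) = 7.93/0.212 + 2.21/0.00752 + 5.98/784 = 331.3 d.
K_eq = L / Σ(b_i/K_i) = 16.12 / 331.3 = 0.04866 m/day.
Q = K_eq · A · (Δh/L) = 0.04866 × 2160 × (2.62/16.12) = 17.08 m³/day.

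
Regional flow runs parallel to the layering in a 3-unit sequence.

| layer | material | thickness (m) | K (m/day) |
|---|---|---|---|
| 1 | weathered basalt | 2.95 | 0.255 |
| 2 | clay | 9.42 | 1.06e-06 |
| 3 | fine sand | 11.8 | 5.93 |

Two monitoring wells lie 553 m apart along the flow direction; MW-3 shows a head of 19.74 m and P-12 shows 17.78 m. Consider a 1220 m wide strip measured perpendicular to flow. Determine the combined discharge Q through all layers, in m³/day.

306

Flow is parallel to layering, so each bed carries its own Darcy discharge and the transmissivities add.
Σ(K_i·b_i) = 0.255×2.95 + 1.06e-06×9.42 + 5.93×11.8 = 70.73 m²/day.
Hydraulic gradient i = (19.74 − 17.78) / 553 = 1.96 / 553 = 0.003544.
Q = Σ(K_i·b_i) · W · i = 70.73 × 1220 × 0.003544 = 305.8 m³/day.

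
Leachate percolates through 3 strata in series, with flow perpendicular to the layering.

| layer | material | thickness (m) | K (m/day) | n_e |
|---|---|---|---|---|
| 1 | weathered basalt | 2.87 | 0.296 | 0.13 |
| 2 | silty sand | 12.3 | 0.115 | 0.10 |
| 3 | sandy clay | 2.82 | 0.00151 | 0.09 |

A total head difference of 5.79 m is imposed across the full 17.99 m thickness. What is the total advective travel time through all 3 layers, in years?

With flow normal to the layers, continuity requires the same specific discharge q through every layer.
Σ(b_i/K_i) = 2.87/0.296 + 12.3/0.115 + 2.82/0.00151 = 1984 d.
q = Δh / Σ(b_i/K_i) = 5.79 / 1984 = 0.002918 m/day.
In each layer the seepage velocity is v_i = q/n_i, so the layer transit time is t_i = b_i·n_i / q:
  layer 1 (weathered basalt): t_1 = 2.87 × 0.13 / 0.002918 = 127.9 d
  layer 2 (silty sand): t_2 = 12.3 × 0.10 / 0.002918 = 421.5 d
  layer 3 (sandy clay): t_3 = 2.82 × 0.09 / 0.002918 = 86.98 d
Total t = Σ t_i = 636.3 days = 1.742 years.

1.74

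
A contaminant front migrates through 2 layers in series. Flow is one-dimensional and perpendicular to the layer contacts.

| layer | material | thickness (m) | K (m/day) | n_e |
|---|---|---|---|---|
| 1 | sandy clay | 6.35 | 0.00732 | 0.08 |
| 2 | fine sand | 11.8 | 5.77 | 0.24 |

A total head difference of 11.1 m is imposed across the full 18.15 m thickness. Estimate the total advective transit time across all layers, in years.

0.716

With flow normal to the layers, continuity requires the same specific discharge q through every layer.
Σ(b_i/K_i) = 6.35/0.00732 + 11.8/5.77 = 869.5 d.
q = Δh / Σ(b_i/K_i) = 11.1 / 869.5 = 0.01277 m/day.
In each layer the seepage velocity is v_i = q/n_i, so the layer transit time is t_i = b_i·n_i / q:
  layer 1 (sandy clay): t_1 = 6.35 × 0.08 / 0.01277 = 39.79 d
  layer 2 (fine sand): t_2 = 11.8 × 0.24 / 0.01277 = 221.8 d
Total t = Σ t_i = 261.6 days = 0.7163 years.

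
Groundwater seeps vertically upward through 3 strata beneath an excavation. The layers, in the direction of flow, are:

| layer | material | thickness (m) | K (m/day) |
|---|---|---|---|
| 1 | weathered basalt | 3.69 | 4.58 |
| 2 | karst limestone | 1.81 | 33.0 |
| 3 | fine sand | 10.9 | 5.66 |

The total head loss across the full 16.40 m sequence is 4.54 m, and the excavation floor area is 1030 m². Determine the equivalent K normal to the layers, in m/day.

5.89

Flow is perpendicular to layering, so the layers act in series and the equivalent K is the thickness-weighted harmonic mean.
Total thickness L = 3.69 + 1.81 + 10.9 = 16.40 m.
Σ(b_i/K_i) = 3.69/4.58 + 1.81/33.0 + 10.9/5.66 = 2.786 d.
K_eq = L / Σ(b_i/K_i) = 16.40 / 2.786 = 5.886 m/day.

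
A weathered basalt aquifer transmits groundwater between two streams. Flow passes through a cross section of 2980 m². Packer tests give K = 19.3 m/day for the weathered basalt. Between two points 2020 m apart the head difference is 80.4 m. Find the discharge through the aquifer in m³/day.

2290

Hydraulic gradient i = Δh / L = 80.4 / 2020 = 0.03980.
Darcy's law: Q = K · A · i = 19.30 × 2980 × 0.03980 = 2289 m³/day.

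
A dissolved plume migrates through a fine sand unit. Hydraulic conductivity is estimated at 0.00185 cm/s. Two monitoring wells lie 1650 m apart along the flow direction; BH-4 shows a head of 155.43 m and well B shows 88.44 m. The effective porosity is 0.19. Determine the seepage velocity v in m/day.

0.342

Convert K: 0.00185 cm/s × 864 = 1.598 m/day.
Hydraulic gradient i = (155.43 − 88.44) / 1650 = 66.99 / 1650 = 0.04060.
Darcy flux q = K · i = 1.598 × 0.04060 = 0.06490 m/day.
Seepage velocity v = q / n_e = 0.06490 / 0.19 = 0.3416 m/day.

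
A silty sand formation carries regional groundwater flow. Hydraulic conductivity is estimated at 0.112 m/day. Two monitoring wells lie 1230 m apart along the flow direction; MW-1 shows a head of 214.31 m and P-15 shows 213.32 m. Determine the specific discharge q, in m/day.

Hydraulic gradient i = (214.31 − 213.32) / 1230 = 0.99 / 1230 = 0.0008049.
Specific discharge q = K · i = 0.1120 × 0.0008049 = 9.015e-05 m/day.

9.01e-05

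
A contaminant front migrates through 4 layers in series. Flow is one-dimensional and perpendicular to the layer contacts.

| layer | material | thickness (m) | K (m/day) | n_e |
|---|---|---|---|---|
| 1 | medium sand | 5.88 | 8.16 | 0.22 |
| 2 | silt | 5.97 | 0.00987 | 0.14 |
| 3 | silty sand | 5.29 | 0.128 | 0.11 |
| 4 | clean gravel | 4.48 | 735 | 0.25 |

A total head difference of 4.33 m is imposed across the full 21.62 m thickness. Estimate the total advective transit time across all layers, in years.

1.57

With flow normal to the layers, continuity requires the same specific discharge q through every layer.
Σ(b_i/K_i) = 5.88/8.16 + 5.97/0.00987 + 5.29/0.128 + 4.48/735 = 646.9 d.
q = Δh / Σ(b_i/K_i) = 4.33 / 646.9 = 0.006693 m/day.
In each layer the seepage velocity is v_i = q/n_i, so the layer transit time is t_i = b_i·n_i / q:
  layer 1 (medium sand): t_1 = 5.88 × 0.22 / 0.006693 = 193.3 d
  layer 2 (silt): t_2 = 5.97 × 0.14 / 0.006693 = 124.9 d
  layer 3 (silty sand): t_3 = 5.29 × 0.11 / 0.006693 = 86.94 d
  layer 4 (clean gravel): t_4 = 4.48 × 0.25 / 0.006693 = 167.3 d
Total t = Σ t_i = 572.4 days = 1.567 years.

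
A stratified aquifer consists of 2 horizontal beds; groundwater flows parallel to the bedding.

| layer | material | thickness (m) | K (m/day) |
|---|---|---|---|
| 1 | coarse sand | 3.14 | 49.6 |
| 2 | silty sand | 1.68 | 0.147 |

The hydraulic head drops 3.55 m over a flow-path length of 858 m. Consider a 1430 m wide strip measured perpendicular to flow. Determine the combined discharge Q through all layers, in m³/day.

Flow is parallel to layering, so each bed carries its own Darcy discharge and the transmissivities add.
Σ(K_i·b_i) = 49.6×3.14 + 0.147×1.68 = 156.0 m²/day.
Hydraulic gradient i = Δh / L = 3.55 / 858 = 0.004138.
Q = Σ(K_i·b_i) · W · i = 156.0 × 1430 × 0.004138 = 922.9 m³/day.

923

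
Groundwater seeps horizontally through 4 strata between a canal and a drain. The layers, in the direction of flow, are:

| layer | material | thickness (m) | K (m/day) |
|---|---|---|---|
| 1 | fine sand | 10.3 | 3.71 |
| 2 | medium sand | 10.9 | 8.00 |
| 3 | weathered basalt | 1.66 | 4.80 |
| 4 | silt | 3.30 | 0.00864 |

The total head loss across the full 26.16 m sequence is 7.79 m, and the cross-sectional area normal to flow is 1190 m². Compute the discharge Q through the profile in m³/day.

24.0

Flow is perpendicular to layering, so the layers act in series and the equivalent K is the thickness-weighted harmonic mean.
Total thickness L = 10.3 + 10.9 + 1.66 + 3.30 = 26.16 m.
Σ(b_i/K_i) = 10.3/3.71 + 10.9/8.00 + 1.66/4.80 + 3.30/0.00864 = 386.4 d.
K_eq = L / Σ(b_i/K_i) = 26.16 / 386.4 = 0.06770 m/day.
Q = K_eq · A · (Δh/L) = 0.06770 × 1190 × (7.79/26.16) = 23.99 m³/day.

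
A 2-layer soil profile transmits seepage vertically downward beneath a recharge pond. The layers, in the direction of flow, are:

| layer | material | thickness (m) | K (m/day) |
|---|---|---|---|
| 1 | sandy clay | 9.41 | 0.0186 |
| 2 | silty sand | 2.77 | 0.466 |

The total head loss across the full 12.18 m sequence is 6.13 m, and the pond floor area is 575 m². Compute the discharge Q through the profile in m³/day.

Flow is perpendicular to layering, so the layers act in series and the equivalent K is the thickness-weighted harmonic mean.
Total thickness L = 9.41 + 2.77 = 12.18 m.
Σ(b_i/K_i) = 9.41/0.0186 + 2.77/0.466 = 511.9 d.
K_eq = L / Σ(b_i/K_i) = 12.18 / 511.9 = 0.02380 m/day.
Q = K_eq · A · (Δh/L) = 0.02380 × 575 × (6.13/12.18) = 6.886 m³/day.

6.89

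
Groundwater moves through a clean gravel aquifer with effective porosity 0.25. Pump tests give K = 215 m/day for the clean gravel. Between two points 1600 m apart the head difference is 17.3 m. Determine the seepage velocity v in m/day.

9.30

Hydraulic gradient i = Δh / L = 17.3 / 1600 = 0.01081.
Darcy flux q = K · i = 215.0 × 0.01081 = 2.325 m/day.
Seepage velocity v = q / n_e = 2.325 / 0.25 = 9.299 m/day.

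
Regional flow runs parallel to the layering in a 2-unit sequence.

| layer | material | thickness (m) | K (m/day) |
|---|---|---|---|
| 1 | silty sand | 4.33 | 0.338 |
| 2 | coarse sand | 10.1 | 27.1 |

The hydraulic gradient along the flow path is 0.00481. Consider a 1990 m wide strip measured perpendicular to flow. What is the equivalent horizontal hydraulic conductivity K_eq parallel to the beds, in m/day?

Flow is parallel to layering, so each bed carries its own Darcy discharge and the transmissivities add.
Σ(K_i·b_i) = 0.338×4.33 + 27.1×10.1 = 275.2 m²/day.
Total thickness b = 14.43 m, so K_eq = Σ(K_i·b_i)/b = 19.07 m/day.

19.1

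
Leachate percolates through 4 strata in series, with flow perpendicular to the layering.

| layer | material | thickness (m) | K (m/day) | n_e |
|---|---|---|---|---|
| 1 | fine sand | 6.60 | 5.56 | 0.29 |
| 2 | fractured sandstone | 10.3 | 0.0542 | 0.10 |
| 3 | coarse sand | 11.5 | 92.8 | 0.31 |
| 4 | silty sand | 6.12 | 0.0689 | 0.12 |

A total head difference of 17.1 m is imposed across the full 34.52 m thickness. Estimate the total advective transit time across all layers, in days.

119

With flow normal to the layers, continuity requires the same specific discharge q through every layer.
Σ(b_i/K_i) = 6.60/5.56 + 10.3/0.0542 + 11.5/92.8 + 6.12/0.0689 = 280.2 d.
q = Δh / Σ(b_i/K_i) = 17.1 / 280.2 = 0.06103 m/day.
In each layer the seepage velocity is v_i = q/n_i, so the layer transit time is t_i = b_i·n_i / q:
  layer 1 (fine sand): t_1 = 6.60 × 0.29 / 0.06103 = 31.36 d
  layer 2 (fractured sandstone): t_2 = 10.3 × 0.10 / 0.06103 = 16.88 d
  layer 3 (coarse sand): t_3 = 11.5 × 0.31 / 0.06103 = 58.41 d
  layer 4 (silty sand): t_4 = 6.12 × 0.12 / 0.06103 = 12.03 d
Total t = Σ t_i = 118.7 days.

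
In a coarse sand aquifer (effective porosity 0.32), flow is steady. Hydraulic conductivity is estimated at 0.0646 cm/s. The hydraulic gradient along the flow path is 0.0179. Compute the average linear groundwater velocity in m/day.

Convert K: 0.0646 cm/s × 864 = 55.81 m/day.
Hydraulic gradient i = 0.0179.
Darcy flux q = K · i = 55.81 × 0.01790 = 0.9991 m/day.
Seepage velocity v = q / n_e = 0.9991 / 0.32 = 3.122 m/day.

3.12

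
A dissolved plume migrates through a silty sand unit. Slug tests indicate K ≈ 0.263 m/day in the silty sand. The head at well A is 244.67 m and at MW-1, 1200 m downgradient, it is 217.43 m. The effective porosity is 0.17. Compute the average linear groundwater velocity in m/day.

0.0351

Hydraulic gradient i = (244.67 − 217.43) / 1200 = 27.24 / 1200 = 0.02270.
Darcy flux q = K · i = 0.2630 × 0.02270 = 0.005970 m/day.
Seepage velocity v = q / n_e = 0.005970 / 0.17 = 0.03512 m/day.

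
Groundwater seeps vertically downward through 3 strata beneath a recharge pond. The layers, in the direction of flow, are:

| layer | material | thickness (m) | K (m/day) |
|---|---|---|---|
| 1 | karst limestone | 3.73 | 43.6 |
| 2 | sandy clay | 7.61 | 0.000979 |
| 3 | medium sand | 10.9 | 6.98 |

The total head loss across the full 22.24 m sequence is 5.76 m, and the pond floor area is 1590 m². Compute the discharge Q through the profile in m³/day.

Flow is perpendicular to layering, so the layers act in series and the equivalent K is the thickness-weighted harmonic mean.
Total thickness L = 3.73 + 7.61 + 10.9 = 22.24 m.
Σ(b_i/K_i) = 3.73/43.6 + 7.61/0.000979 + 10.9/6.98 = 7775 d.
K_eq = L / Σ(b_i/K_i) = 22.24 / 7775 = 0.002860 m/day.
Q = K_eq · A · (Δh/L) = 0.002860 × 1590 × (5.76/22.24) = 1.178 m³/day.

1.18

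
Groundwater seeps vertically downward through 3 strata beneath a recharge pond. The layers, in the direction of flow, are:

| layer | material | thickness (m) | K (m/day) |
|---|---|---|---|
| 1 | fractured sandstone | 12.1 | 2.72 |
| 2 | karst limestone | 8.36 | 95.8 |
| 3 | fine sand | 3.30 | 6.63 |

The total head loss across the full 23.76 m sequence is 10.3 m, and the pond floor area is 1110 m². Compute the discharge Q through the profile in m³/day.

2270

Flow is perpendicular to layering, so the layers act in series and the equivalent K is the thickness-weighted harmonic mean.
Total thickness L = 12.1 + 8.36 + 3.30 = 23.76 m.
Σ(b_i/K_i) = 12.1/2.72 + 8.36/95.8 + 3.30/6.63 = 5.034 d.
K_eq = L / Σ(b_i/K_i) = 23.76 / 5.034 = 4.720 m/day.
Q = K_eq · A · (Δh/L) = 4.720 × 1110 × (10.3/23.76) = 2271 m³/day.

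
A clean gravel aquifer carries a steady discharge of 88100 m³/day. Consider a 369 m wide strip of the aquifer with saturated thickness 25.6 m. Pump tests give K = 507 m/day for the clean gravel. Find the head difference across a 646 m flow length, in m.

Cross-sectional area A = 369 × 25.6 = 9446 m².
From Q = K·A·i, i = Q / (K·A) = 88100 / (507.0 × 9446) = 0.01840.
Head loss Δh = i · L = 0.01840 × 646 = 11.88 m.

11.9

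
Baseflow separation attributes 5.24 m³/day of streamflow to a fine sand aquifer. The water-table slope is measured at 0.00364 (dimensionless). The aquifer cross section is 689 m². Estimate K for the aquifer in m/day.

Hydraulic gradient i = 0.00364.
From Q = K·A·i, K = Q / (A·i) = 5.24 / (689.0 × 0.003640) = 2.089 m/day.

2.09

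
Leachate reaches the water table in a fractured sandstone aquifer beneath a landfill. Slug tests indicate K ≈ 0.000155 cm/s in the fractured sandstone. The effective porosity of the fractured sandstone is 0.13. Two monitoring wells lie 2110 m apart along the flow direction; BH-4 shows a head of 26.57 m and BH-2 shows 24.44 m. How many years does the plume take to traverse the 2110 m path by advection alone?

5560

Convert K: 0.000155 cm/s × 864 = 0.1339 m/day.
Hydraulic gradient i = (26.57 − 24.44) / 2110 = 2.13 / 2110 = 0.001009.
Darcy flux q = K · i = 0.1339 × 0.001009 = 0.0001352 m/day.
Seepage velocity v = q / n_e = 0.0001352 / 0.13 = 0.001040 m/day.
Travel time t = L / v = 2110 / 0.001040 = 2.029e+06 days = 5555 years.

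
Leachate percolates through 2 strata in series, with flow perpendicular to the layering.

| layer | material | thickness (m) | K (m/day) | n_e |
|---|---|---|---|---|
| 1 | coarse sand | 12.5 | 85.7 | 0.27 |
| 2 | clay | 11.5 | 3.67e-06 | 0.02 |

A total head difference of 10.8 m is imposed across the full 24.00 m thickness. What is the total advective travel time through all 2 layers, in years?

2860

With flow normal to the layers, continuity requires the same specific discharge q through every layer.
Σ(b_i/K_i) = 12.5/85.7 + 11.5/3.67e-06 = 3.134e+06 d.
q = Δh / Σ(b_i/K_i) = 10.8 / 3.134e+06 = 3.447e-06 m/day.
In each layer the seepage velocity is v_i = q/n_i, so the layer transit time is t_i = b_i·n_i / q:
  layer 1 (coarse sand): t_1 = 12.5 × 0.27 / 3.447e-06 = 9.792e+05 d
  layer 2 (clay): t_2 = 11.5 × 0.02 / 3.447e-06 = 66732 d
Total t = Σ t_i = 1.046e+06 days = 2864 years.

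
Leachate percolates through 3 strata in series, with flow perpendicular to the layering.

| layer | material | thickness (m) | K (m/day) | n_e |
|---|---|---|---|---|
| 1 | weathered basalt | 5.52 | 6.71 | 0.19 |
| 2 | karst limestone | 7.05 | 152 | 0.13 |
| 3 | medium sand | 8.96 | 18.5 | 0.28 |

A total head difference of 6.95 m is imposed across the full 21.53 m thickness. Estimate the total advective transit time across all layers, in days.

With flow normal to the layers, continuity requires the same specific discharge q through every layer.
Σ(b_i/K_i) = 5.52/6.71 + 7.05/152 + 8.96/18.5 = 1.353 d.
q = Δh / Σ(b_i/K_i) = 6.95 / 1.353 = 5.135 m/day.
In each layer the seepage velocity is v_i = q/n_i, so the layer transit time is t_i = b_i·n_i / q:
  layer 1 (weathered basalt): t_1 = 5.52 × 0.19 / 5.135 = 0.2042 d
  layer 2 (karst limestone): t_2 = 7.05 × 0.13 / 5.135 = 0.1785 d
  layer 3 (medium sand): t_3 = 8.96 × 0.28 / 5.135 = 0.4885 d
Total t = Σ t_i = 0.8712 days.

0.871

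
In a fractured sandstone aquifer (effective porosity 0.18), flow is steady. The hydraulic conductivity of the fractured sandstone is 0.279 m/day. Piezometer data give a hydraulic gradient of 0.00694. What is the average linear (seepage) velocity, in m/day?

Hydraulic gradient i = 0.00694.
Darcy flux q = K · i = 0.2790 × 0.006940 = 0.001936 m/day.
Seepage velocity v = q / n_e = 0.001936 / 0.18 = 0.01076 m/day.

0.0108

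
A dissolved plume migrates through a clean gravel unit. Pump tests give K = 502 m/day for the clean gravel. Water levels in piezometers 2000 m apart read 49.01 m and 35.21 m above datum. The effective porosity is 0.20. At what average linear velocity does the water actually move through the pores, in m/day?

17.3

Hydraulic gradient i = (49.01 − 35.21) / 2000 = 13.8 / 2000 = 0.006900.
Darcy flux q = K · i = 502.0 × 0.006900 = 3.464 m/day.
Seepage velocity v = q / n_e = 3.464 / 0.20 = 17.32 m/day.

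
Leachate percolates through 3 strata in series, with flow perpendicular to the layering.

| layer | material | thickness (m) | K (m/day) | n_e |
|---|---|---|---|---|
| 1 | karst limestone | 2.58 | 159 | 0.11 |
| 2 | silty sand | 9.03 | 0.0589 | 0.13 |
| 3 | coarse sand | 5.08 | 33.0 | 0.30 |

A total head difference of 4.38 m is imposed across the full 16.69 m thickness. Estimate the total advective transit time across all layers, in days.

104

With flow normal to the layers, continuity requires the same specific discharge q through every layer.
Σ(b_i/K_i) = 2.58/159 + 9.03/0.0589 + 5.08/33.0 = 153.5 d.
q = Δh / Σ(b_i/K_i) = 4.38 / 153.5 = 0.02854 m/day.
In each layer the seepage velocity is v_i = q/n_i, so the layer transit time is t_i = b_i·n_i / q:
  layer 1 (karst limestone): t_1 = 2.58 × 0.11 / 0.02854 = 9.945 d
  layer 2 (silty sand): t_2 = 9.03 × 0.13 / 0.02854 = 41.13 d
  layer 3 (coarse sand): t_3 = 5.08 × 0.30 / 0.02854 = 53.40 d
Total t = Σ t_i = 104.5 days.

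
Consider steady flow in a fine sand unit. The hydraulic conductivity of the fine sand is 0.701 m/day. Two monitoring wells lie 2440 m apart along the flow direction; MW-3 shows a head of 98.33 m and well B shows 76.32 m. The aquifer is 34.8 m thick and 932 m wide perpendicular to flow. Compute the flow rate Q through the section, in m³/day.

205

Cross-sectional area A = 932 × 34.8 = 32434 m².
Hydraulic gradient i = (98.33 − 76.32) / 2440 = 22.01 / 2440 = 0.009020.
Darcy's law: Q = K · A · i = 0.7010 × 32434 × 0.009020 = 205.1 m³/day.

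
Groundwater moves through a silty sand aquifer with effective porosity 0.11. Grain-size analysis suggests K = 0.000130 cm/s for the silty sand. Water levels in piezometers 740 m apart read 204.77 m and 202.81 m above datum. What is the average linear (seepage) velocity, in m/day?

0.00270

Convert K: 0.000130 cm/s × 864 = 0.1123 m/day.
Hydraulic gradient i = (204.77 − 202.81) / 740 = 1.96 / 740 = 0.002649.
Darcy flux q = K · i = 0.1123 × 0.002649 = 0.0002975 m/day.
Seepage velocity v = q / n_e = 0.0002975 / 0.11 = 0.002705 m/day.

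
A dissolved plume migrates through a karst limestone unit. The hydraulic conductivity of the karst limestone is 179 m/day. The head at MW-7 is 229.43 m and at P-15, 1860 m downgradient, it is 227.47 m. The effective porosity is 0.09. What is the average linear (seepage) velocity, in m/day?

2.10

Hydraulic gradient i = (229.43 − 227.47) / 1860 = 1.96 / 1860 = 0.001054.
Darcy flux q = K · i = 179.0 × 0.001054 = 0.1886 m/day.
Seepage velocity v = q / n_e = 0.1886 / 0.09 = 2.096 m/day.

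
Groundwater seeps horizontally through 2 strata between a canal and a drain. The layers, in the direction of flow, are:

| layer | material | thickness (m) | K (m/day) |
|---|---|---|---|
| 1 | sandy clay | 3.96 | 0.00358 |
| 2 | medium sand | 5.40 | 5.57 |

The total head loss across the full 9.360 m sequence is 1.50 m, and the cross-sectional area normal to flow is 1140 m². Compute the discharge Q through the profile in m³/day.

1.54

Flow is perpendicular to layering, so the layers act in series and the equivalent K is the thickness-weighted harmonic mean.
Total thickness L = 3.96 + 5.40 = 9.360 m.
Σ(b_i/K_i) = 3.96/0.00358 + 5.40/5.57 = 1107 d.
K_eq = L / Σ(b_i/K_i) = 9.360 / 1107 = 0.008454 m/day.
Q = K_eq · A · (Δh/L) = 0.008454 × 1140 × (1.50/9.360) = 1.545 m³/day.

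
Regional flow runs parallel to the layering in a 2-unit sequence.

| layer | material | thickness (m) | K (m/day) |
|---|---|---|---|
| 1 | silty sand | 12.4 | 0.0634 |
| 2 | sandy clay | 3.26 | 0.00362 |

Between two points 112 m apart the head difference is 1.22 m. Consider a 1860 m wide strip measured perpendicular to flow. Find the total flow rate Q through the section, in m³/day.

Flow is parallel to layering, so each bed carries its own Darcy discharge and the transmissivities add.
Σ(K_i·b_i) = 0.0634×12.4 + 0.00362×3.26 = 0.7980 m²/day.
Hydraulic gradient i = Δh / L = 1.22 / 112 = 0.01089.
Q = Σ(K_i·b_i) · W · i = 0.7980 × 1860 × 0.01089 = 16.17 m³/day.

16.2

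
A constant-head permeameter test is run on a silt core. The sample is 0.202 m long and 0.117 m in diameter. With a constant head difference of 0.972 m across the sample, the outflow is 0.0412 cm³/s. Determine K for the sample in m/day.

0.0688

Cross-sectional area A = π·(d/2)² = π × (0.117/2)² = 0.01075 m².
Convert discharge: 0.0412 cm³/s = 4.120e-08 m³/s.
Darcy's law rearranged: K = Q·L / (A·Δh) = 4.120e-08 × 0.202 / (0.01075 × 0.972) = 7.964e-07 m/s = 0.06881 m/day.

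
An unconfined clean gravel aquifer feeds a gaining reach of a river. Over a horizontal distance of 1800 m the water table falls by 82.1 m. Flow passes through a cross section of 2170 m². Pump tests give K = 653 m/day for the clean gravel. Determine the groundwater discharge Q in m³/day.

64600

Hydraulic gradient i = Δh / L = 82.1 / 1800 = 0.04561.
Darcy's law: Q = K · A · i = 653.0 × 2170 × 0.04561 = 64631 m³/day.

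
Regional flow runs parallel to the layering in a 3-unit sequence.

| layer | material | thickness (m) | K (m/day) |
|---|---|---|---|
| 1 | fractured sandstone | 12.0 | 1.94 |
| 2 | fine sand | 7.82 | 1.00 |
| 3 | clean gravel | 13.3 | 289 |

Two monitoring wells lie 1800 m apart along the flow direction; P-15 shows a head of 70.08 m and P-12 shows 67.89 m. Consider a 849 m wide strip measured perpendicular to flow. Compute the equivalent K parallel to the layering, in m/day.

Flow is parallel to layering, so each bed carries its own Darcy discharge and the transmissivities add.
Σ(K_i·b_i) = 1.94×12.0 + 1.00×7.82 + 289×13.3 = 3875 m²/day.
Total thickness b = 33.12 m, so K_eq = Σ(K_i·b_i)/b = 117.0 m/day.

117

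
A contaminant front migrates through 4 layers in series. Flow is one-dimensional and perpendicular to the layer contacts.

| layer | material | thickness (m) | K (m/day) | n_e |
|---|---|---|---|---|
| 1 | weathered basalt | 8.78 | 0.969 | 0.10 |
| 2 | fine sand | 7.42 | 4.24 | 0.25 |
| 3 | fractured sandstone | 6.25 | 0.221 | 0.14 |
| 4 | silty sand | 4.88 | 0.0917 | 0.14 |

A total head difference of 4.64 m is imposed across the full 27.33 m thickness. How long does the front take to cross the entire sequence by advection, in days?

With flow normal to the layers, continuity requires the same specific discharge q through every layer.
Σ(b_i/K_i) = 8.78/0.969 + 7.42/4.24 + 6.25/0.221 + 4.88/0.0917 = 92.31 d.
q = Δh / Σ(b_i/K_i) = 4.64 / 92.31 = 0.05027 m/day.
In each layer the seepage velocity is v_i = q/n_i, so the layer transit time is t_i = b_i·n_i / q:
  layer 1 (weathered basalt): t_1 = 8.78 × 0.10 / 0.05027 = 17.47 d
  layer 2 (fine sand): t_2 = 7.42 × 0.25 / 0.05027 = 36.90 d
  layer 3 (fractured sandstone): t_3 = 6.25 × 0.14 / 0.05027 = 17.41 d
  layer 4 (silty sand): t_4 = 4.88 × 0.14 / 0.05027 = 13.59 d
Total t = Σ t_i = 85.37 days.

85.4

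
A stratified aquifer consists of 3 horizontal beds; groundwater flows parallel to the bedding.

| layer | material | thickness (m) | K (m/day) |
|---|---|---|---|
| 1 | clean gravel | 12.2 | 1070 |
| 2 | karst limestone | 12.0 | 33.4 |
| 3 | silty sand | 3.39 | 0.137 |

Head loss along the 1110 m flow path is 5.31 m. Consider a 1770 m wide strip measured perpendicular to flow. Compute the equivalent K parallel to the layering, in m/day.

488

Flow is parallel to layering, so each bed carries its own Darcy discharge and the transmissivities add.
Σ(K_i·b_i) = 1070×12.2 + 33.4×12.0 + 0.137×3.39 = 13455 m²/day.
Total thickness b = 27.59 m, so K_eq = Σ(K_i·b_i)/b = 487.7 m/day.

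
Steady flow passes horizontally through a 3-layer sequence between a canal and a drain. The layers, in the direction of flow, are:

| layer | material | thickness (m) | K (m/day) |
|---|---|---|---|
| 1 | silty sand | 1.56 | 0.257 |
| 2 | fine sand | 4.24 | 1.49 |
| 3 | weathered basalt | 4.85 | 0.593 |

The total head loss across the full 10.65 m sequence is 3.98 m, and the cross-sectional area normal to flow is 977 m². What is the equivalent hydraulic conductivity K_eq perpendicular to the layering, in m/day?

Flow is perpendicular to layering, so the layers act in series and the equivalent K is the thickness-weighted harmonic mean.
Total thickness L = 1.56 + 4.24 + 4.85 = 10.65 m.
Σ(b_i/K_i) = 1.56/0.257 + 4.24/1.49 + 4.85/0.593 = 17.09 d.
K_eq = L / Σ(b_i/K_i) = 10.65 / 17.09 = 0.6230 m/day.

0.623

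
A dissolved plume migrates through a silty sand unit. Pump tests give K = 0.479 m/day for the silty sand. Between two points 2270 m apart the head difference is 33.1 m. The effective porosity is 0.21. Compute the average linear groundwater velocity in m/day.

Hydraulic gradient i = Δh / L = 33.1 / 2270 = 0.01458.
Darcy flux q = K · i = 0.4790 × 0.01458 = 0.006985 m/day.
Seepage velocity v = q / n_e = 0.006985 / 0.21 = 0.03326 m/day.

0.0333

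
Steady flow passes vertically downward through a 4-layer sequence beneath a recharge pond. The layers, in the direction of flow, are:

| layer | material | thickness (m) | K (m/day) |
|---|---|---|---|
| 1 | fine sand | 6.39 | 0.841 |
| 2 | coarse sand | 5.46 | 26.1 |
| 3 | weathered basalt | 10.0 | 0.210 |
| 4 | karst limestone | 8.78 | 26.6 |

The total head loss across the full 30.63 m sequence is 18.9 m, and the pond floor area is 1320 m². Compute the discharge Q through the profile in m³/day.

447

Flow is perpendicular to layering, so the layers act in series and the equivalent K is the thickness-weighted harmonic mean.
Total thickness L = 6.39 + 5.46 + 10.0 + 8.78 = 30.63 m.
Σ(b_i/K_i) = 6.39/0.841 + 5.46/26.1 + 10.0/0.210 + 8.78/26.6 = 55.76 d.
K_eq = L / Σ(b_i/K_i) = 30.63 / 55.76 = 0.5494 m/day.
Q = K_eq · A · (Δh/L) = 0.5494 × 1320 × (18.9/30.63) = 447.4 m³/day.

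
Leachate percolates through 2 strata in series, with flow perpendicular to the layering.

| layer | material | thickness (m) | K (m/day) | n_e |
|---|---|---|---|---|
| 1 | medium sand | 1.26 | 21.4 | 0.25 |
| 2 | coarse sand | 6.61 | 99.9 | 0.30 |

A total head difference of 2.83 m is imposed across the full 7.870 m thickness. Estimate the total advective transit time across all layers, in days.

0.102

With flow normal to the layers, continuity requires the same specific discharge q through every layer.
Σ(b_i/K_i) = 1.26/21.4 + 6.61/99.9 = 0.1250 d.
q = Δh / Σ(b_i/K_i) = 2.83 / 0.1250 = 22.63 m/day.
In each layer the seepage velocity is v_i = q/n_i, so the layer transit time is t_i = b_i·n_i / q:
  layer 1 (medium sand): t_1 = 1.26 × 0.25 / 22.63 = 0.01392 d
  layer 2 (coarse sand): t_2 = 6.61 × 0.30 / 22.63 = 0.08762 d
Total t = Σ t_i = 0.1015 days.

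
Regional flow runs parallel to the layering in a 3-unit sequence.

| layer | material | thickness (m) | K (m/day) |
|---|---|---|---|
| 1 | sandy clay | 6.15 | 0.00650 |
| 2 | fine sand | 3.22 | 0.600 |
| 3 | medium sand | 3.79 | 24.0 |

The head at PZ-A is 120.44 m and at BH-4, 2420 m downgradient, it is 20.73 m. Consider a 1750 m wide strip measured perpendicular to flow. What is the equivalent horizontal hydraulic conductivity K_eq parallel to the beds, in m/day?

7.06

Flow is parallel to layering, so each bed carries its own Darcy discharge and the transmissivities add.
Σ(K_i·b_i) = 0.00650×6.15 + 0.600×3.22 + 24.0×3.79 = 92.93 m²/day.
Total thickness b = 13.16 m, so K_eq = Σ(K_i·b_i)/b = 7.062 m/day.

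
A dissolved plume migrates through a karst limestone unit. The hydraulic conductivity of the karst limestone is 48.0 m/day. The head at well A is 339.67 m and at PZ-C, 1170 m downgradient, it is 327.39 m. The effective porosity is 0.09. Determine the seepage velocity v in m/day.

5.60

Hydraulic gradient i = (339.67 − 327.39) / 1170 = 12.28 / 1170 = 0.01050.
Darcy flux q = K · i = 48.00 × 0.01050 = 0.5038 m/day.
Seepage velocity v = q / n_e = 0.5038 / 0.09 = 5.598 m/day.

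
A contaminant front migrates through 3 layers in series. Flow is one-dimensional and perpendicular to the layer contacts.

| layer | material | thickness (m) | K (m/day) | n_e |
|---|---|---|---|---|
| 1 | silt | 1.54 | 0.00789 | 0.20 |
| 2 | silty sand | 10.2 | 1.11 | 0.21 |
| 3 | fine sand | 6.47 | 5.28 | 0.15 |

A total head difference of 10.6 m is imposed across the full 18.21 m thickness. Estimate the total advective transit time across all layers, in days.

With flow normal to the layers, continuity requires the same specific discharge q through every layer.
Σ(b_i/K_i) = 1.54/0.00789 + 10.2/1.11 + 6.47/5.28 = 205.6 d.
q = Δh / Σ(b_i/K_i) = 10.6 / 205.6 = 0.05156 m/day.
In each layer the seepage velocity is v_i = q/n_i, so the layer transit time is t_i = b_i·n_i / q:
  layer 1 (silt): t_1 = 1.54 × 0.20 / 0.05156 = 5.974 d
  layer 2 (silty sand): t_2 = 10.2 × 0.21 / 0.05156 = 41.55 d
  layer 3 (fine sand): t_3 = 6.47 × 0.15 / 0.05156 = 18.82 d
Total t = Σ t_i = 66.34 days.

66.3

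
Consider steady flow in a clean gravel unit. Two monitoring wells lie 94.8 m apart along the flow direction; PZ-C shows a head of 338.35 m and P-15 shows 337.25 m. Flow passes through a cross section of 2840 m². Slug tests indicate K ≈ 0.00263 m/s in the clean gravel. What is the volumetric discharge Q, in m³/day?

7490

Convert K: 0.00263 m/s × 86400 = 227.2 m/day.
Hydraulic gradient i = (338.35 − 337.25) / 94.8 = 1.1 / 94.8 = 0.01160.
Darcy's law: Q = K · A · i = 227.2 × 2840 × 0.01160 = 7488 m³/day.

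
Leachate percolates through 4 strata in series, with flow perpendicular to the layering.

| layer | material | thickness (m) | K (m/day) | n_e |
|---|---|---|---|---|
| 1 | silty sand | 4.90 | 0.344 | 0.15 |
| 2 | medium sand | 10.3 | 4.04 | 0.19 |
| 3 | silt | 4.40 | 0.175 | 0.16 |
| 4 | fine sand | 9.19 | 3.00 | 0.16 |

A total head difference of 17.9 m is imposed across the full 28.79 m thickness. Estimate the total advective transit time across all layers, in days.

12.2

With flow normal to the layers, continuity requires the same specific discharge q through every layer.
Σ(b_i/K_i) = 4.90/0.344 + 10.3/4.04 + 4.40/0.175 + 9.19/3.00 = 45.00 d.
q = Δh / Σ(b_i/K_i) = 17.9 / 45.00 = 0.3978 m/day.
In each layer the seepage velocity is v_i = q/n_i, so the layer transit time is t_i = b_i·n_i / q:
  layer 1 (silty sand): t_1 = 4.90 × 0.15 / 0.3978 = 1.848 d
  layer 2 (medium sand): t_2 = 10.3 × 0.19 / 0.3978 = 4.920 d
  layer 3 (silt): t_3 = 4.40 × 0.16 / 0.3978 = 1.770 d
  layer 4 (fine sand): t_4 = 9.19 × 0.16 / 0.3978 = 3.697 d
Total t = Σ t_i = 12.23 days.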